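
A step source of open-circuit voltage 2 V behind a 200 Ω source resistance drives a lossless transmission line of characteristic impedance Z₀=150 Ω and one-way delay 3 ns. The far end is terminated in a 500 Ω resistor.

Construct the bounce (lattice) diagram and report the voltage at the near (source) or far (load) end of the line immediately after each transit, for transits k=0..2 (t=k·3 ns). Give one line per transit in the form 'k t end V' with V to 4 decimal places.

Γ_L=0.538462, Γ_S=0.142857; launch V₁=2·150/350=0.857143
k=0 src: V=0.8571
k=1 load: inc=0.857143, refl=0.857143·0.538462=0.4615; V=0.000000+0.857143+0.461538=1.3187
k=2 src: inc=0.461538, refl=0.461538·0.142857=0.0659; V=0.857143+0.461538+0.065934=1.3846

0 0 source 0.8571
1 3 load 1.3187
2 6 source 1.3846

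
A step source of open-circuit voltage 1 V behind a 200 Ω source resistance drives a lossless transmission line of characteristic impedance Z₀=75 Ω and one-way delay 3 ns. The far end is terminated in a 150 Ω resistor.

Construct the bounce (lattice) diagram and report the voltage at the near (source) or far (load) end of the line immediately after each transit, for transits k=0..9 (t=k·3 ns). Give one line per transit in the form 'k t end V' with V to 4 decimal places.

0 0 source 0.2727
1 3 load 0.3636
2 6 source 0.4050
3 9 load 0.4187
4 12 source 0.4250
5 15 load 0.4271
6 18 source 0.4280
7 21 load 0.4283
8 24 source 0.4285
9 27 load 0.4285

Γ_L=0.333333, Γ_S=0.454545; launch V₁=1·75/275=0.272727
k=0 src: V=0.2727
k=1 load: inc=0.272727, refl=0.272727·0.333333=0.0909; V=0.000000+0.272727+0.090909=0.3636
k=2 src: inc=0.090909, refl=0.090909·0.454545=0.0413; V=0.272727+0.090909+0.041322=0.4050
k=3 load: inc=0.041322, refl=0.041322·0.333333=0.0138; V=0.363636+0.041322+0.013774=0.4187
k=4 src: inc=0.013774, refl=0.013774·0.454545=0.0063; V=0.404959+0.013774+0.006261=0.4250
k=5 load: inc=0.006261, refl=0.006261·0.333333=0.0021; V=0.418733+0.006261+0.002087=0.4271
k=6 src: inc=0.002087, refl=0.002087·0.454545=0.0009; V=0.424994+0.002087+0.000949=0.4280
k=7 load: inc=0.000949, refl=0.000949·0.333333=0.0003; V=0.427081+0.000949+0.000316=0.4283
k=8 src: inc=0.000316, refl=0.000316·0.454545=0.0001; V=0.428029+0.000316+0.000144=0.4285
k=9 load: inc=0.000144, refl=0.000144·0.333333=0.0000; V=0.428346+0.000144+0.000048=0.4285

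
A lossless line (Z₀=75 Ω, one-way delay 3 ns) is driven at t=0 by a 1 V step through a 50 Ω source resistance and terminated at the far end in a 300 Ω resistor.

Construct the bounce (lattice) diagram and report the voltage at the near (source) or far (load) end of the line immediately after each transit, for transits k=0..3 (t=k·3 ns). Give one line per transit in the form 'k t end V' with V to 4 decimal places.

0 0 source 0.6000
1 3 load 0.9600
2 6 source 0.8880
3 9 load 0.8448

Γ_L=0.600000, Γ_S=-0.200000; launch V₁=1·75/125=0.600000
k=0 src: V=0.6000
k=1 load: inc=0.600000, refl=0.600000·0.600000=0.3600; V=0.000000+0.600000+0.360000=0.9600
k=2 src: inc=0.360000, refl=0.360000·-0.200000=-0.0720; V=0.600000+0.360000+-0.072000=0.8880
k=3 load: inc=-0.072000, refl=-0.072000·0.600000=-0.0432; V=0.960000+-0.072000+-0.043200=0.8448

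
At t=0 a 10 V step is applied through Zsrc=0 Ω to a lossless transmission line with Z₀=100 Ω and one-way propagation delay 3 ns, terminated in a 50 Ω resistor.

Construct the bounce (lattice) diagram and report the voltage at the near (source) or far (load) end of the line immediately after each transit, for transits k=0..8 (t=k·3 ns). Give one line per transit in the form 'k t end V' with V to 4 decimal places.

0 0 source 10.0000
1 3 load 6.6667
2 6 source 10.0000
3 9 load 8.8889
4 12 source 10.0000
5 15 load 9.6296
6 18 source 10.0000
7 21 load 9.8765
8 24 source 10.0000

Γ_L=-0.333333, Γ_S=-1.000000; launch V₁=10·100/100=10.000000
k=0 src: V=10.0000
k=1 load: inc=10.000000, refl=10.000000·-0.333333=-3.3333; V=0.000000+10.000000+-3.333333=6.6667
k=2 src: inc=-3.333333, refl=-3.333333·-1.000000=3.3333; V=10.000000+-3.333333+3.333333=10.0000
k=3 load: inc=3.333333, refl=3.333333·-0.333333=-1.1111; V=6.666667+3.333333+-1.111111=8.8889
k=4 src: inc=-1.111111, refl=-1.111111·-1.000000=1.1111; V=10.000000+-1.111111+1.111111=10.0000
k=5 load: inc=1.111111, refl=1.111111·-0.333333=-0.3704; V=8.888889+1.111111+-0.370370=9.6296
k=6 src: inc=-0.370370, refl=-0.370370·-1.000000=0.3704; V=10.000000+-0.370370+0.370370=10.0000
k=7 load: inc=0.370370, refl=0.370370·-0.333333=-0.1235; V=9.629630+0.370370+-0.123457=9.8765
k=8 src: inc=-0.123457, refl=-0.123457·-1.000000=0.1235; V=10.000000+-0.123457+0.123457=10.0000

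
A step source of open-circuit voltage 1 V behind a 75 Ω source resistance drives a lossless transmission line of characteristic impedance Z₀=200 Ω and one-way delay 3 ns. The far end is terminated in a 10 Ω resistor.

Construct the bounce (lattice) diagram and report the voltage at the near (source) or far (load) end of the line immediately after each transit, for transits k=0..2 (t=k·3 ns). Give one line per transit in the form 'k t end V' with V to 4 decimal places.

0 0 source 0.7273
1 3 load 0.0693
2 6 source 0.3684

Γ_L=-0.904762, Γ_S=-0.454545; launch V₁=1·200/275=0.727273
k=0 src: V=0.7273
k=1 load: inc=0.727273, refl=0.727273·-0.904762=-0.6580; V=0.000000+0.727273+-0.658009=0.0693
k=2 src: inc=-0.658009, refl=-0.658009·-0.454545=0.2991; V=0.727273+-0.658009+0.299095=0.3684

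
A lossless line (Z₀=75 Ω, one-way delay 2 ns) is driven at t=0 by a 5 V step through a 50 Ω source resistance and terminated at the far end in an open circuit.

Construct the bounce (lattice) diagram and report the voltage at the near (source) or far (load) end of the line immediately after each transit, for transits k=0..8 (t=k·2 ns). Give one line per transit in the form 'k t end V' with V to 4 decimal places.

Γ_L=1.000000, Γ_S=-0.200000; launch V₁=5·75/125=3.000000
k=0 src: V=3.0000
k=1 load: inc=3.000000, refl=3.000000·1.000000=3.0000; V=0.000000+3.000000+3.000000=6.0000
k=2 src: inc=3.000000, refl=3.000000·-0.200000=-0.6000; V=3.000000+3.000000+-0.600000=5.4000
k=3 load: inc=-0.600000, refl=-0.600000·1.000000=-0.6000; V=6.000000+-0.600000+-0.600000=4.8000
k=4 src: inc=-0.600000, refl=-0.600000·-0.200000=0.1200; V=5.400000+-0.600000+0.120000=4.9200
k=5 load: inc=0.120000, refl=0.120000·1.000000=0.1200; V=4.800000+0.120000+0.120000=5.0400
k=6 src: inc=0.120000, refl=0.120000·-0.200000=-0.0240; V=4.920000+0.120000+-0.024000=5.0160
k=7 load: inc=-0.024000, refl=-0.024000·1.000000=-0.0240; V=5.040000+-0.024000+-0.024000=4.9920
k=8 src: inc=-0.024000, refl=-0.024000·-0.200000=0.0048; V=5.016000+-0.024000+0.004800=4.9968

0 0 source 3.0000
1 2 load 6.0000
2 4 source 5.4000
3 6 load 4.8000
4 8 source 4.9200
5 10 load 5.0400
6 12 source 5.0160
7 14 load 4.9920
8 16 source 4.9968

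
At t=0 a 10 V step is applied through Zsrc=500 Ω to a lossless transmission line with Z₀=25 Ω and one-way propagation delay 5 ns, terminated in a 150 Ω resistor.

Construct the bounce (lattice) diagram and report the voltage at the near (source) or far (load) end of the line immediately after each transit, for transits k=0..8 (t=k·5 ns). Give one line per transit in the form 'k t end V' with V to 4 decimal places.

0 0 source 0.4762
1 5 load 0.8163
2 10 source 1.1241
3 15 load 1.3439
4 20 source 1.5428
5 25 load 1.6848
6 30 source 1.8134
7 35 load 1.9052
8 40 source 1.9882

Γ_L=0.714286, Γ_S=0.904762; launch V₁=10·25/525=0.476190
k=0 src: V=0.4762
k=1 load: inc=0.476190, refl=0.476190·0.714286=0.3401; V=0.000000+0.476190+0.340136=0.8163
k=2 src: inc=0.340136, refl=0.340136·0.904762=0.3077; V=0.476190+0.340136+0.307742=1.1241
k=3 load: inc=0.307742, refl=0.307742·0.714286=0.2198; V=0.816327+0.307742+0.219816=1.3439
k=4 src: inc=0.219816, refl=0.219816·0.904762=0.1989; V=1.124069+0.219816+0.198881=1.5428
k=5 load: inc=0.198881, refl=0.198881·0.714286=0.1421; V=1.343884+0.198881+0.142058=1.6848
k=6 src: inc=0.142058, refl=0.142058·0.904762=0.1285; V=1.542765+0.142058+0.128529=1.8134
k=7 load: inc=0.128529, refl=0.128529·0.714286=0.0918; V=1.684823+0.128529+0.091806=1.9052
k=8 src: inc=0.091806, refl=0.091806·0.904762=0.0831; V=1.813352+0.091806+0.083063=1.9882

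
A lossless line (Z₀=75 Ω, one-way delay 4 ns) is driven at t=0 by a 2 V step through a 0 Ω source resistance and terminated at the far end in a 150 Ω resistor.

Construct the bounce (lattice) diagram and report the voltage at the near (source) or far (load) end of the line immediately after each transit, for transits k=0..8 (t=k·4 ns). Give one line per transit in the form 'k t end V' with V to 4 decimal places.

Γ_L=0.333333, Γ_S=-1.000000; launch V₁=2·75/75=2.000000
k=0 src: V=2.0000
k=1 load: inc=2.000000, refl=2.000000·0.333333=0.6667; V=0.000000+2.000000+0.666667=2.6667
k=2 src: inc=0.666667, refl=0.666667·-1.000000=-0.6667; V=2.000000+0.666667+-0.666667=2.0000
k=3 load: inc=-0.666667, refl=-0.666667·0.333333=-0.2222; V=2.666667+-0.666667+-0.222222=1.7778
k=4 src: inc=-0.222222, refl=-0.222222·-1.000000=0.2222; V=2.000000+-0.222222+0.222222=2.0000
k=5 load: inc=0.222222, refl=0.222222·0.333333=0.0741; V=1.777778+0.222222+0.074074=2.0741
k=6 src: inc=0.074074, refl=0.074074·-1.000000=-0.0741; V=2.000000+0.074074+-0.074074=2.0000
k=7 load: inc=-0.074074, refl=-0.074074·0.333333=-0.0247; V=2.074074+-0.074074+-0.024691=1.9753
k=8 src: inc=-0.024691, refl=-0.024691·-1.000000=0.0247; V=2.000000+-0.024691+0.024691=2.0000

0 0 source 2.0000
1 4 load 2.6667
2 8 source 2.0000
3 12 load 1.7778
4 16 source 2.0000
5 20 load 2.0741
6 24 source 2.0000
7 28 load 1.9753
8 32 source 2.0000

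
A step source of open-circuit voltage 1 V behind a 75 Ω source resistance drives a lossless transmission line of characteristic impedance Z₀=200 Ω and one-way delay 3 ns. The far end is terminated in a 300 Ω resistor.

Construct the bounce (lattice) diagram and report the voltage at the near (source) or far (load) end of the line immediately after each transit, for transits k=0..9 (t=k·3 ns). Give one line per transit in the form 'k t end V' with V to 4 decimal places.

Γ_L=0.200000, Γ_S=-0.454545; launch V₁=1·200/275=0.727273
k=0 src: V=0.7273
k=1 load: inc=0.727273, refl=0.727273·0.200000=0.1455; V=0.000000+0.727273+0.145455=0.8727
k=2 src: inc=0.145455, refl=0.145455·-0.454545=-0.0661; V=0.727273+0.145455+-0.066116=0.8066
k=3 load: inc=-0.066116, refl=-0.066116·0.200000=-0.0132; V=0.872727+-0.066116+-0.013223=0.7934
k=4 src: inc=-0.013223, refl=-0.013223·-0.454545=0.0060; V=0.806612+-0.013223+0.006011=0.7994
k=5 load: inc=0.006011, refl=0.006011·0.200000=0.0012; V=0.793388+0.006011+0.001202=0.8006
k=6 src: inc=0.001202, refl=0.001202·-0.454545=-0.0005; V=0.799399+0.001202+-0.000546=0.8001
k=7 load: inc=-0.000546, refl=-0.000546·0.200000=-0.0001; V=0.800601+-0.000546+-0.000109=0.7999
k=8 src: inc=-0.000109, refl=-0.000109·-0.454545=0.0000; V=0.800055+-0.000109+0.000050=0.8000
k=9 load: inc=0.000050, refl=0.000050·0.200000=0.0000; V=0.799945+0.000050+0.000010=0.8000

0 0 source 0.7273
1 3 load 0.8727
2 6 source 0.8066
3 9 load 0.7934
4 12 source 0.7994
5 15 load 0.8006
6 18 source 0.8001
7 21 load 0.7999
8 24 source 0.8000
9 27 load 0.8000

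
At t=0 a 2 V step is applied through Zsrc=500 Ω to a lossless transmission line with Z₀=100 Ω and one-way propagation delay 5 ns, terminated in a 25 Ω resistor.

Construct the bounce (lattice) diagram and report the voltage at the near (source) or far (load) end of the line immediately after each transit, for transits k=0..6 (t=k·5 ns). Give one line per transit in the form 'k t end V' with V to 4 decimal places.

Γ_L=-0.600000, Γ_S=0.666667; launch V₁=2·100/600=0.333333
k=0 src: V=0.3333
k=1 load: inc=0.333333, refl=0.333333·-0.600000=-0.2000; V=0.000000+0.333333+-0.200000=0.1333
k=2 src: inc=-0.200000, refl=-0.200000·0.666667=-0.1333; V=0.333333+-0.200000+-0.133333=0.0000
k=3 load: inc=-0.133333, refl=-0.133333·-0.600000=0.0800; V=0.133333+-0.133333+0.080000=0.0800
k=4 src: inc=0.080000, refl=0.080000·0.666667=0.0533; V=0.000000+0.080000+0.053333=0.1333
k=5 load: inc=0.053333, refl=0.053333·-0.600000=-0.0320; V=0.080000+0.053333+-0.032000=0.1013
k=6 src: inc=-0.032000, refl=-0.032000·0.666667=-0.0213; V=0.133333+-0.032000+-0.021333=0.0800

0 0 source 0.3333
1 5 load 0.1333
2 10 source 0.0000
3 15 load 0.0800
4 20 source 0.1333
5 25 load 0.1013
6 30 source 0.0800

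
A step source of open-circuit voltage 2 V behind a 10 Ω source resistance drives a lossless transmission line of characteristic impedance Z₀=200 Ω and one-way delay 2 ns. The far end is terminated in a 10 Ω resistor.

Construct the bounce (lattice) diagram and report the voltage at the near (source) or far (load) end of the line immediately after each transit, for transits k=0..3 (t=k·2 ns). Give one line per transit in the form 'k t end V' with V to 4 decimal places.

Γ_L=-0.904762, Γ_S=-0.904762; launch V₁=2·200/210=1.904762
k=0 src: V=1.9048
k=1 load: inc=1.904762, refl=1.904762·-0.904762=-1.7234; V=0.000000+1.904762+-1.723356=0.1814
k=2 src: inc=-1.723356, refl=-1.723356·-0.904762=1.5592; V=1.904762+-1.723356+1.559227=1.7406
k=3 load: inc=1.559227, refl=1.559227·-0.904762=-1.4107; V=0.181406+1.559227+-1.410729=0.3299

0 0 source 1.9048
1 2 load 0.1814
2 4 source 1.7406
3 6 load 0.3299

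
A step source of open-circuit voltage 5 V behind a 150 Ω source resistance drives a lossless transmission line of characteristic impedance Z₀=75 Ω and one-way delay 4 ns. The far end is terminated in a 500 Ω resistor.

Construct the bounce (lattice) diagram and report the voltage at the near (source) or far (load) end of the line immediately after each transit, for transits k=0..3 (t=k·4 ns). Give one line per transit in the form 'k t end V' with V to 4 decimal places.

Γ_L=0.739130, Γ_S=0.333333; launch V₁=5·75/225=1.666667
k=0 src: V=1.6667
k=1 load: inc=1.666667, refl=1.666667·0.739130=1.2319; V=0.000000+1.666667+1.231884=2.8986
k=2 src: inc=1.231884, refl=1.231884·0.333333=0.4106; V=1.666667+1.231884+0.410628=3.3092
k=3 load: inc=0.410628, refl=0.410628·0.739130=0.3035; V=2.898551+0.410628+0.303508=3.6127

0 0 source 1.6667
1 4 load 2.8986
2 8 source 3.3092
3 12 load 3.6127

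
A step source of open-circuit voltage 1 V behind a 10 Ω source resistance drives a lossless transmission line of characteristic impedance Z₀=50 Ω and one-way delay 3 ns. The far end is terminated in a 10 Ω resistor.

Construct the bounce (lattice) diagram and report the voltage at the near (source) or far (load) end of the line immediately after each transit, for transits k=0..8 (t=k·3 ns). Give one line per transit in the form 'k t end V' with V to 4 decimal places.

0 0 source 0.8333
1 3 load 0.2778
2 6 source 0.6481
3 9 load 0.4012
4 12 source 0.5658
5 15 load 0.4561
6 18 source 0.5293
7 21 load 0.4805
8 24 source 0.5130

Γ_L=-0.666667, Γ_S=-0.666667; launch V₁=1·50/60=0.833333
k=0 src: V=0.8333
k=1 load: inc=0.833333, refl=0.833333·-0.666667=-0.5556; V=0.000000+0.833333+-0.555556=0.2778
k=2 src: inc=-0.555556, refl=-0.555556·-0.666667=0.3704; V=0.833333+-0.555556+0.370370=0.6481
k=3 load: inc=0.370370, refl=0.370370·-0.666667=-0.2469; V=0.277778+0.370370+-0.246914=0.4012
k=4 src: inc=-0.246914, refl=-0.246914·-0.666667=0.1646; V=0.648148+-0.246914+0.164609=0.5658
k=5 load: inc=0.164609, refl=0.164609·-0.666667=-0.1097; V=0.401235+0.164609+-0.109739=0.4561
k=6 src: inc=-0.109739, refl=-0.109739·-0.666667=0.0732; V=0.565844+-0.109739+0.073160=0.5293
k=7 load: inc=0.073160, refl=0.073160·-0.666667=-0.0488; V=0.456104+0.073160+-0.048773=0.4805
k=8 src: inc=-0.048773, refl=-0.048773·-0.666667=0.0325; V=0.529264+-0.048773+0.032515=0.5130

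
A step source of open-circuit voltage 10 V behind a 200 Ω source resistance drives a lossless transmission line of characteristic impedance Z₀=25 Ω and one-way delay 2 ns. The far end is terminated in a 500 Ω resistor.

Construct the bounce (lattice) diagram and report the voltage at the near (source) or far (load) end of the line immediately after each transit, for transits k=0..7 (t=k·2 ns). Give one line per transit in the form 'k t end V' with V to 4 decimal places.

0 0 source 1.1111
1 2 load 2.1164
2 4 source 2.8983
3 6 load 3.6057
4 8 source 4.1559
5 10 load 4.6538
6 12 source 5.0410
7 14 load 5.3913

Γ_L=0.904762, Γ_S=0.777778; launch V₁=10·25/225=1.111111
k=0 src: V=1.1111
k=1 load: inc=1.111111, refl=1.111111·0.904762=1.0053; V=0.000000+1.111111+1.005291=2.1164
k=2 src: inc=1.005291, refl=1.005291·0.777778=0.7819; V=1.111111+1.005291+0.781893=2.8983
k=3 load: inc=0.781893, refl=0.781893·0.904762=0.7074; V=2.116402+0.781893+0.707427=3.6057
k=4 src: inc=0.707427, refl=0.707427·0.777778=0.5502; V=2.898295+0.707427+0.550221=4.1559
k=5 load: inc=0.550221, refl=0.550221·0.904762=0.4978; V=3.605722+0.550221+0.497819=4.6538
k=6 src: inc=0.497819, refl=0.497819·0.777778=0.3872; V=4.155943+0.497819+0.387193=5.0410
k=7 load: inc=0.387193, refl=0.387193·0.904762=0.3503; V=4.653762+0.387193+0.350317=5.3913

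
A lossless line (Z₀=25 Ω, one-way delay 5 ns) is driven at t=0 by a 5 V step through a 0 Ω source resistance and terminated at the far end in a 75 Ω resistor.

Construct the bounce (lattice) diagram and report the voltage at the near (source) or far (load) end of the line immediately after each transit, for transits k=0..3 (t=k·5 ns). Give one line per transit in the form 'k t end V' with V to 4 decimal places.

0 0 source 5.0000
1 5 load 7.5000
2 10 source 5.0000
3 15 load 3.7500

Γ_L=0.500000, Γ_S=-1.000000; launch V₁=5·25/25=5.000000
k=0 src: V=5.0000
k=1 load: inc=5.000000, refl=5.000000·0.500000=2.5000; V=0.000000+5.000000+2.500000=7.5000
k=2 src: inc=2.500000, refl=2.500000·-1.000000=-2.5000; V=5.000000+2.500000+-2.500000=5.0000
k=3 load: inc=-2.500000, refl=-2.500000·0.500000=-1.2500; V=7.500000+-2.500000+-1.250000=3.7500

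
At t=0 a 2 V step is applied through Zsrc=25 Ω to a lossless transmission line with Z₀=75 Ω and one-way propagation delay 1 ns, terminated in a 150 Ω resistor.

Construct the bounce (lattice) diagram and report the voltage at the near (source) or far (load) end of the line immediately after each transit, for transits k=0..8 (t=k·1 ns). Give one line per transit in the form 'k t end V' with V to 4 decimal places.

Γ_L=0.333333, Γ_S=-0.500000; launch V₁=2·75/100=1.500000
k=0 src: V=1.5000
k=1 load: inc=1.500000, refl=1.500000·0.333333=0.5000; V=0.000000+1.500000+0.500000=2.0000
k=2 src: inc=0.500000, refl=0.500000·-0.500000=-0.2500; V=1.500000+0.500000+-0.250000=1.7500
k=3 load: inc=-0.250000, refl=-0.250000·0.333333=-0.0833; V=2.000000+-0.250000+-0.083333=1.6667
k=4 src: inc=-0.083333, refl=-0.083333·-0.500000=0.0417; V=1.750000+-0.083333+0.041667=1.7083
k=5 load: inc=0.041667, refl=0.041667·0.333333=0.0139; V=1.666667+0.041667+0.013889=1.7222
k=6 src: inc=0.013889, refl=0.013889·-0.500000=-0.0069; V=1.708333+0.013889+-0.006944=1.7153
k=7 load: inc=-0.006944, refl=-0.006944·0.333333=-0.0023; V=1.722222+-0.006944+-0.002315=1.7130
k=8 src: inc=-0.002315, refl=-0.002315·-0.500000=0.0012; V=1.715278+-0.002315+0.001157=1.7141

0 0 source 1.5000
1 1 load 2.0000
2 2 source 1.7500
3 3 load 1.6667
4 4 source 1.7083
5 5 load 1.7222
6 6 source 1.7153
7 7 load 1.7130
8 8 source 1.7141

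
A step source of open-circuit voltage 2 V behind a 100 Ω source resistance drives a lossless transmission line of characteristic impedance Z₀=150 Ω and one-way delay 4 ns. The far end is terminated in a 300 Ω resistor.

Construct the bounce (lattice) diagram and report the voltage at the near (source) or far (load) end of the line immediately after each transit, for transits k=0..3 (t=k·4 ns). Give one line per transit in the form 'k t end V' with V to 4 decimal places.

Γ_L=0.333333, Γ_S=-0.200000; launch V₁=2·150/250=1.200000
k=0 src: V=1.2000
k=1 load: inc=1.200000, refl=1.200000·0.333333=0.4000; V=0.000000+1.200000+0.400000=1.6000
k=2 src: inc=0.400000, refl=0.400000·-0.200000=-0.0800; V=1.200000+0.400000+-0.080000=1.5200
k=3 load: inc=-0.080000, refl=-0.080000·0.333333=-0.0267; V=1.600000+-0.080000+-0.026667=1.4933

0 0 source 1.2000
1 4 load 1.6000
2 8 source 1.5200
3 12 load 1.4933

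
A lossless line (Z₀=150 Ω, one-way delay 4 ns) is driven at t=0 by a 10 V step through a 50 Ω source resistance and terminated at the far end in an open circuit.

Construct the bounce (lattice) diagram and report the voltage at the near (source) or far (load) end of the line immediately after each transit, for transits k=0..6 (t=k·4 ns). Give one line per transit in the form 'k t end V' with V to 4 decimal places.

0 0 source 7.5000
1 4 load 15.0000
2 8 source 11.2500
3 12 load 7.5000
4 16 source 9.3750
5 20 load 11.2500
6 24 source 10.3125

Γ_L=1.000000, Γ_S=-0.500000; launch V₁=10·150/200=7.500000
k=0 src: V=7.5000
k=1 load: inc=7.500000, refl=7.500000·1.000000=7.5000; V=0.000000+7.500000+7.500000=15.0000
k=2 src: inc=7.500000, refl=7.500000·-0.500000=-3.7500; V=7.500000+7.500000+-3.750000=11.2500
k=3 load: inc=-3.750000, refl=-3.750000·1.000000=-3.7500; V=15.000000+-3.750000+-3.750000=7.5000
k=4 src: inc=-3.750000, refl=-3.750000·-0.500000=1.8750; V=11.250000+-3.750000+1.875000=9.3750
k=5 load: inc=1.875000, refl=1.875000·1.000000=1.8750; V=7.500000+1.875000+1.875000=11.2500
k=6 src: inc=1.875000, refl=1.875000·-0.500000=-0.9375; V=9.375000+1.875000+-0.937500=10.3125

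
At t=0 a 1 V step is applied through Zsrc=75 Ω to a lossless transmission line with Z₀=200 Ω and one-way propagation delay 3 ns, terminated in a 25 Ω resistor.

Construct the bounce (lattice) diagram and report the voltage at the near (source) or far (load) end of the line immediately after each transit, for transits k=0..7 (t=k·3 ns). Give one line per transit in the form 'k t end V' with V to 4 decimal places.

0 0 source 0.7273
1 3 load 0.1616
2 6 source 0.4187
3 9 load 0.2188
4 12 source 0.3097
5 15 load 0.2390
6 18 source 0.2711
7 21 load 0.2461

Γ_L=-0.777778, Γ_S=-0.454545; launch V₁=1·200/275=0.727273
k=0 src: V=0.7273
k=1 load: inc=0.727273, refl=0.727273·-0.777778=-0.5657; V=0.000000+0.727273+-0.565657=0.1616
k=2 src: inc=-0.565657, refl=-0.565657·-0.454545=0.2571; V=0.727273+-0.565657+0.257117=0.4187
k=3 load: inc=0.257117, refl=0.257117·-0.777778=-0.2000; V=0.161616+0.257117+-0.199980=0.2188
k=4 src: inc=-0.199980, refl=-0.199980·-0.454545=0.0909; V=0.418733+-0.199980+0.090900=0.3097
k=5 load: inc=0.090900, refl=0.090900·-0.777778=-0.0707; V=0.218753+0.090900+-0.070700=0.2390
k=6 src: inc=-0.070700, refl=-0.070700·-0.454545=0.0321; V=0.309653+-0.070700+0.032136=0.2711
k=7 load: inc=0.032136, refl=0.032136·-0.777778=-0.0250; V=0.238953+0.032136+-0.024995=0.2461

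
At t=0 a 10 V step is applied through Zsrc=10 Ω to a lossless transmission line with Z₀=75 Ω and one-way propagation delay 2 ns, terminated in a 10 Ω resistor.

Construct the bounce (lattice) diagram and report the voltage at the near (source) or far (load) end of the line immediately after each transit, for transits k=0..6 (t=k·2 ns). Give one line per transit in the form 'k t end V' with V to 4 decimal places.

Γ_L=-0.764706, Γ_S=-0.764706; launch V₁=10·75/85=8.823529
k=0 src: V=8.8235
k=1 load: inc=8.823529, refl=8.823529·-0.764706=-6.7474; V=0.000000+8.823529+-6.747405=2.0761
k=2 src: inc=-6.747405, refl=-6.747405·-0.764706=5.1598; V=8.823529+-6.747405+5.159780=7.2359
k=3 load: inc=5.159780, refl=5.159780·-0.764706=-3.9457; V=2.076125+5.159780+-3.945714=3.2902
k=4 src: inc=-3.945714, refl=-3.945714·-0.764706=3.0173; V=7.235905+-3.945714+3.017311=6.3075
k=5 load: inc=3.017311, refl=3.017311·-0.764706=-2.3074; V=3.290190+3.017311+-2.307355=4.0001
k=6 src: inc=-2.307355, refl=-2.307355·-0.764706=1.7644; V=6.307501+-2.307355+1.764448=5.7646

0 0 source 8.8235
1 2 load 2.0761
2 4 source 7.2359
3 6 load 3.2902
4 8 source 6.3075
5 10 load 4.0001
6 12 source 5.7646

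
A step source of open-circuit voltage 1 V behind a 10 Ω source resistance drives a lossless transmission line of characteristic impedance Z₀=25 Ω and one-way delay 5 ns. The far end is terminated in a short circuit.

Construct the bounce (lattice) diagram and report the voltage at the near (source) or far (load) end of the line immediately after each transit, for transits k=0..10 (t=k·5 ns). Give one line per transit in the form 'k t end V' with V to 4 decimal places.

Γ_L=-1.000000, Γ_S=-0.428571; launch V₁=1·25/35=0.714286
k=0 src: V=0.7143
k=1 load: inc=0.714286, refl=0.714286·-1.000000=-0.7143; V=0.000000+0.714286+-0.714286=0.0000
k=2 src: inc=-0.714286, refl=-0.714286·-0.428571=0.3061; V=0.714286+-0.714286+0.306122=0.3061
k=3 load: inc=0.306122, refl=0.306122·-1.000000=-0.3061; V=0.000000+0.306122+-0.306122=0.0000
k=4 src: inc=-0.306122, refl=-0.306122·-0.428571=0.1312; V=0.306122+-0.306122+0.131195=0.1312
k=5 load: inc=0.131195, refl=0.131195·-1.000000=-0.1312; V=0.000000+0.131195+-0.131195=0.0000
k=6 src: inc=-0.131195, refl=-0.131195·-0.428571=0.0562; V=0.131195+-0.131195+0.056227=0.0562
k=7 load: inc=0.056227, refl=0.056227·-1.000000=-0.0562; V=0.000000+0.056227+-0.056227=0.0000
k=8 src: inc=-0.056227, refl=-0.056227·-0.428571=0.0241; V=0.056227+-0.056227+0.024097=0.0241
k=9 load: inc=0.024097, refl=0.024097·-1.000000=-0.0241; V=0.000000+0.024097+-0.024097=0.0000
k=10 src: inc=-0.024097, refl=-0.024097·-0.428571=0.0103; V=0.024097+-0.024097+0.010327=0.0103

0 0 source 0.7143
1 5 load 0.0000
2 10 source 0.3061
3 15 load 0.0000
4 20 source 0.1312
5 25 load 0.0000
6 30 source 0.0562
7 35 load 0.0000
8 40 source 0.0241
9 45 load 0.0000
10 50 source 0.0103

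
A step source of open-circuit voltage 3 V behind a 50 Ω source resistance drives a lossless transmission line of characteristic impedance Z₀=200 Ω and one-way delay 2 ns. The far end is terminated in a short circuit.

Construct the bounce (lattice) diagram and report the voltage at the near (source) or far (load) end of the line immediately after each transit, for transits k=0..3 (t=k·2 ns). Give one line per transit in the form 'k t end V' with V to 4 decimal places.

0 0 source 2.4000
1 2 load 0.0000
2 4 source 1.4400
3 6 load 0.0000

Γ_L=-1.000000, Γ_S=-0.600000; launch V₁=3·200/250=2.400000
k=0 src: V=2.4000
k=1 load: inc=2.400000, refl=2.400000·-1.000000=-2.4000; V=0.000000+2.400000+-2.400000=0.0000
k=2 src: inc=-2.400000, refl=-2.400000·-0.600000=1.4400; V=2.400000+-2.400000+1.440000=1.4400
k=3 load: inc=1.440000, refl=1.440000·-1.000000=-1.4400; V=0.000000+1.440000+-1.440000=0.0000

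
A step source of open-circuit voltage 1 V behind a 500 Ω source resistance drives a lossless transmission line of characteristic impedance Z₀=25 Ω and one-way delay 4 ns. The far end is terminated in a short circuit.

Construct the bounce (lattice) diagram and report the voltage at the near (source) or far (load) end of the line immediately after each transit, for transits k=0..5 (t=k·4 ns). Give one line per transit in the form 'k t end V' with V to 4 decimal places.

0 0 source 0.0476
1 4 load 0.0000
2 8 source -0.0431
3 12 load 0.0000
4 16 source 0.0390
5 20 load 0.0000

Γ_L=-1.000000, Γ_S=0.904762; launch V₁=1·25/525=0.047619
k=0 src: V=0.0476
k=1 load: inc=0.047619, refl=0.047619·-1.000000=-0.0476; V=0.000000+0.047619+-0.047619=0.0000
k=2 src: inc=-0.047619, refl=-0.047619·0.904762=-0.0431; V=0.047619+-0.047619+-0.043084=-0.0431
k=3 load: inc=-0.043084, refl=-0.043084·-1.000000=0.0431; V=0.000000+-0.043084+0.043084=0.0000
k=4 src: inc=0.043084, refl=0.043084·0.904762=0.0390; V=-0.043084+0.043084+0.038981=0.0390
k=5 load: inc=0.038981, refl=0.038981·-1.000000=-0.0390; V=0.000000+0.038981+-0.038981=0.0000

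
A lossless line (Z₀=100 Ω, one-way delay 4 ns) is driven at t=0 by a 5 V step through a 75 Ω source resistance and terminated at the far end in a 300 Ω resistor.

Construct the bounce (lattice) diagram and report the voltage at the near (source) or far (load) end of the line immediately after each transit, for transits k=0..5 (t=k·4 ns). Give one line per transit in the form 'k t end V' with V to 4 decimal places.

0 0 source 2.8571
1 4 load 4.2857
2 8 source 4.0816
3 12 load 3.9796
4 16 source 3.9942
5 20 load 4.0015

Γ_L=0.500000, Γ_S=-0.142857; launch V₁=5·100/175=2.857143
k=0 src: V=2.8571
k=1 load: inc=2.857143, refl=2.857143·0.500000=1.4286; V=0.000000+2.857143+1.428571=4.2857
k=2 src: inc=1.428571, refl=1.428571·-0.142857=-0.2041; V=2.857143+1.428571+-0.204082=4.0816
k=3 load: inc=-0.204082, refl=-0.204082·0.500000=-0.1020; V=4.285714+-0.204082+-0.102041=3.9796
k=4 src: inc=-0.102041, refl=-0.102041·-0.142857=0.0146; V=4.081633+-0.102041+0.014577=3.9942
k=5 load: inc=0.014577, refl=0.014577·0.500000=0.0073; V=3.979592+0.014577+0.007289=4.0015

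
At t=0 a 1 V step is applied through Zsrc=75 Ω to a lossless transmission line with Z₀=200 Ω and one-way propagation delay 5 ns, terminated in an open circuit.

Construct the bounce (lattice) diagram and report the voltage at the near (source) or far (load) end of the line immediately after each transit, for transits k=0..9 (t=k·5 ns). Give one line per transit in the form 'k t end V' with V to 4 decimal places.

Γ_L=1.000000, Γ_S=-0.454545; launch V₁=1·200/275=0.727273
k=0 src: V=0.7273
k=1 load: inc=0.727273, refl=0.727273·1.000000=0.7273; V=0.000000+0.727273+0.727273=1.4545
k=2 src: inc=0.727273, refl=0.727273·-0.454545=-0.3306; V=0.727273+0.727273+-0.330579=1.1240
k=3 load: inc=-0.330579, refl=-0.330579·1.000000=-0.3306; V=1.454545+-0.330579+-0.330579=0.7934
k=4 src: inc=-0.330579, refl=-0.330579·-0.454545=0.1503; V=1.123967+-0.330579+0.150263=0.9437
k=5 load: inc=0.150263, refl=0.150263·1.000000=0.1503; V=0.793388+0.150263+0.150263=1.0939
k=6 src: inc=0.150263, refl=0.150263·-0.454545=-0.0683; V=0.943651+0.150263+-0.068301=1.0256
k=7 load: inc=-0.068301, refl=-0.068301·1.000000=-0.0683; V=1.093914+-0.068301+-0.068301=0.9573
k=8 src: inc=-0.068301, refl=-0.068301·-0.454545=0.0310; V=1.025613+-0.068301+0.031046=0.9884
k=9 load: inc=0.031046, refl=0.031046·1.000000=0.0310; V=0.957312+0.031046+0.031046=1.0194

0 0 source 0.7273
1 5 load 1.4545
2 10 source 1.1240
3 15 load 0.7934
4 20 source 0.9437
5 25 load 1.0939
6 30 source 1.0256
7 35 load 0.9573
8 40 source 0.9884
9 45 load 1.0194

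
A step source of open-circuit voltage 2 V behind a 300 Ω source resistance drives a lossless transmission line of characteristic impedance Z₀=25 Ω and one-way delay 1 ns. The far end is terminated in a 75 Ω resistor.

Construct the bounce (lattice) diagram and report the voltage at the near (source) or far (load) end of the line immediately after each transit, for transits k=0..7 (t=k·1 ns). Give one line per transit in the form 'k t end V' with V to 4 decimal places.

0 0 source 0.1538
1 1 load 0.2308
2 2 source 0.2959
3 3 load 0.3284
4 4 source 0.3559
5 5 load 0.3697
6 6 source 0.3814
7 7 load 0.3872

Γ_L=0.500000, Γ_S=0.846154; launch V₁=2·25/325=0.153846
k=0 src: V=0.1538
k=1 load: inc=0.153846, refl=0.153846·0.500000=0.0769; V=0.000000+0.153846+0.076923=0.2308
k=2 src: inc=0.076923, refl=0.076923·0.846154=0.0651; V=0.153846+0.076923+0.065089=0.2959
k=3 load: inc=0.065089, refl=0.065089·0.500000=0.0325; V=0.230769+0.065089+0.032544=0.3284
k=4 src: inc=0.032544, refl=0.032544·0.846154=0.0275; V=0.295858+0.032544+0.027538=0.3559
k=5 load: inc=0.027538, refl=0.027538·0.500000=0.0138; V=0.328402+0.027538+0.013769=0.3697
k=6 src: inc=0.013769, refl=0.013769·0.846154=0.0117; V=0.355940+0.013769+0.011651=0.3814
k=7 load: inc=0.011651, refl=0.011651·0.500000=0.0058; V=0.369709+0.011651+0.005825=0.3872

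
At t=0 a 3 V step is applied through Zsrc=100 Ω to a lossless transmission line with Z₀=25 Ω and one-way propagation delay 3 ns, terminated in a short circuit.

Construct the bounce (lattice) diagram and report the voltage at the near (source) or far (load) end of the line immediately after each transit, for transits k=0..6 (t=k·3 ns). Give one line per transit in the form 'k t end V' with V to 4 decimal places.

0 0 source 0.6000
1 3 load 0.0000
2 6 source -0.3600
3 9 load 0.0000
4 12 source 0.2160
5 15 load 0.0000
6 18 source -0.1296

Γ_L=-1.000000, Γ_S=0.600000; launch V₁=3·25/125=0.600000
k=0 src: V=0.6000
k=1 load: inc=0.600000, refl=0.600000·-1.000000=-0.6000; V=0.000000+0.600000+-0.600000=0.0000
k=2 src: inc=-0.600000, refl=-0.600000·0.600000=-0.3600; V=0.600000+-0.600000+-0.360000=-0.3600
k=3 load: inc=-0.360000, refl=-0.360000·-1.000000=0.3600; V=0.000000+-0.360000+0.360000=0.0000
k=4 src: inc=0.360000, refl=0.360000·0.600000=0.2160; V=-0.360000+0.360000+0.216000=0.2160
k=5 load: inc=0.216000, refl=0.216000·-1.000000=-0.2160; V=0.000000+0.216000+-0.216000=0.0000
k=6 src: inc=-0.216000, refl=-0.216000·0.600000=-0.1296; V=0.216000+-0.216000+-0.129600=-0.1296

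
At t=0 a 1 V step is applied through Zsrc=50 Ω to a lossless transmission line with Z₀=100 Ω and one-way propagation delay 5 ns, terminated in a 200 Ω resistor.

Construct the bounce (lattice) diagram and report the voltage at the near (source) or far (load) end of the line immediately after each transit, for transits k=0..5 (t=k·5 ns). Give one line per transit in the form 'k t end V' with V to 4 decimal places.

Γ_L=0.333333, Γ_S=-0.333333; launch V₁=1·100/150=0.666667
k=0 src: V=0.6667
k=1 load: inc=0.666667, refl=0.666667·0.333333=0.2222; V=0.000000+0.666667+0.222222=0.8889
k=2 src: inc=0.222222, refl=0.222222·-0.333333=-0.0741; V=0.666667+0.222222+-0.074074=0.8148
k=3 load: inc=-0.074074, refl=-0.074074·0.333333=-0.0247; V=0.888889+-0.074074+-0.024691=0.7901
k=4 src: inc=-0.024691, refl=-0.024691·-0.333333=0.0082; V=0.814815+-0.024691+0.008230=0.7984
k=5 load: inc=0.008230, refl=0.008230·0.333333=0.0027; V=0.790123+0.008230+0.002743=0.8011

0 0 source 0.6667
1 5 load 0.8889
2 10 source 0.8148
3 15 load 0.7901
4 20 source 0.7984
5 25 load 0.8011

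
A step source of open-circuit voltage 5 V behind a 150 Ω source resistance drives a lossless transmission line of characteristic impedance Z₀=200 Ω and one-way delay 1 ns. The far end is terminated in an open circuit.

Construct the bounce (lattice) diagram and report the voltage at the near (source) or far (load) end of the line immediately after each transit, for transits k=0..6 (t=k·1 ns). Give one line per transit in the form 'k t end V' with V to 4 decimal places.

Γ_L=1.000000, Γ_S=-0.142857; launch V₁=5·200/350=2.857143
k=0 src: V=2.8571
k=1 load: inc=2.857143, refl=2.857143·1.000000=2.8571; V=0.000000+2.857143+2.857143=5.7143
k=2 src: inc=2.857143, refl=2.857143·-0.142857=-0.4082; V=2.857143+2.857143+-0.408163=5.3061
k=3 load: inc=-0.408163, refl=-0.408163·1.000000=-0.4082; V=5.714286+-0.408163+-0.408163=4.8980
k=4 src: inc=-0.408163, refl=-0.408163·-0.142857=0.0583; V=5.306122+-0.408163+0.058309=4.9563
k=5 load: inc=0.058309, refl=0.058309·1.000000=0.0583; V=4.897959+0.058309+0.058309=5.0146
k=6 src: inc=0.058309, refl=0.058309·-0.142857=-0.0083; V=4.956268+0.058309+-0.008330=5.0062

0 0 source 2.8571
1 1 load 5.7143
2 2 source 5.3061
3 3 load 4.8980
4 4 source 4.9563
5 5 load 5.0146
6 6 source 5.0062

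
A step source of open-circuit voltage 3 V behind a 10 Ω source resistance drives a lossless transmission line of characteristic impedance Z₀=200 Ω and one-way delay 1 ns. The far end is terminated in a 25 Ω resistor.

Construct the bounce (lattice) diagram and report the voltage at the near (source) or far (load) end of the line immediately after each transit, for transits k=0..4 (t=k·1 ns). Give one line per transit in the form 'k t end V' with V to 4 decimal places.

Γ_L=-0.777778, Γ_S=-0.904762; launch V₁=3·200/210=2.857143
k=0 src: V=2.8571
k=1 load: inc=2.857143, refl=2.857143·-0.777778=-2.2222; V=0.000000+2.857143+-2.222222=0.6349
k=2 src: inc=-2.222222, refl=-2.222222·-0.904762=2.0106; V=2.857143+-2.222222+2.010582=2.6455
k=3 load: inc=2.010582, refl=2.010582·-0.777778=-1.5638; V=0.634921+2.010582+-1.563786=1.0817
k=4 src: inc=-1.563786, refl=-1.563786·-0.904762=1.4149; V=2.645503+-1.563786+1.414854=2.4966

0 0 source 2.8571
1 1 load 0.6349
2 2 source 2.6455
3 3 load 1.0817
4 4 source 2.4966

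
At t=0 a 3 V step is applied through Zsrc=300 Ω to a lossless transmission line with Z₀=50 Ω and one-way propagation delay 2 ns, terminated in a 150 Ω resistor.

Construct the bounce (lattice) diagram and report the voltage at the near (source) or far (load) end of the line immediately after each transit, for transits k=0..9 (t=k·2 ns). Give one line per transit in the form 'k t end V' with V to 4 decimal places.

Γ_L=0.500000, Γ_S=0.714286; launch V₁=3·50/350=0.428571
k=0 src: V=0.4286
k=1 load: inc=0.428571, refl=0.428571·0.500000=0.2143; V=0.000000+0.428571+0.214286=0.6429
k=2 src: inc=0.214286, refl=0.214286·0.714286=0.1531; V=0.428571+0.214286+0.153061=0.7959
k=3 load: inc=0.153061, refl=0.153061·0.500000=0.0765; V=0.642857+0.153061+0.076531=0.8724
k=4 src: inc=0.076531, refl=0.076531·0.714286=0.0547; V=0.795918+0.076531+0.054665=0.9271
k=5 load: inc=0.054665, refl=0.054665·0.500000=0.0273; V=0.872449+0.054665+0.027332=0.9544
k=6 src: inc=0.027332, refl=0.027332·0.714286=0.0195; V=0.927114+0.027332+0.019523=0.9740
k=7 load: inc=0.019523, refl=0.019523·0.500000=0.0098; V=0.954446+0.019523+0.009762=0.9837
k=8 src: inc=0.009762, refl=0.009762·0.714286=0.0070; V=0.973969+0.009762+0.006973=0.9907
k=9 load: inc=0.006973, refl=0.006973·0.500000=0.0035; V=0.983731+0.006973+0.003486=0.9942

0 0 source 0.4286
1 2 load 0.6429
2 4 source 0.7959
3 6 load 0.8724
4 8 source 0.9271
5 10 load 0.9544
6 12 source 0.9740
7 14 load 0.9837
8 16 source 0.9907
9 18 load 0.9942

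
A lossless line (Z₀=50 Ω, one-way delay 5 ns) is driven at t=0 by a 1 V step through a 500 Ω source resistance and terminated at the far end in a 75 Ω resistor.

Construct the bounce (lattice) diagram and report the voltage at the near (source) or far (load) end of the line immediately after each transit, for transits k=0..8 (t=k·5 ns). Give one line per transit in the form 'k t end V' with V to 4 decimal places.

Γ_L=0.200000, Γ_S=0.818182; launch V₁=1·50/550=0.090909
k=0 src: V=0.0909
k=1 load: inc=0.090909, refl=0.090909·0.200000=0.0182; V=0.000000+0.090909+0.018182=0.1091
k=2 src: inc=0.018182, refl=0.018182·0.818182=0.0149; V=0.090909+0.018182+0.014876=0.1240
k=3 load: inc=0.014876, refl=0.014876·0.200000=0.0030; V=0.109091+0.014876+0.002975=0.1269
k=4 src: inc=0.002975, refl=0.002975·0.818182=0.0024; V=0.123967+0.002975+0.002434=0.1294
k=5 load: inc=0.002434, refl=0.002434·0.200000=0.0005; V=0.126942+0.002434+0.000487=0.1299
k=6 src: inc=0.000487, refl=0.000487·0.818182=0.0004; V=0.129376+0.000487+0.000398=0.1303
k=7 load: inc=0.000398, refl=0.000398·0.200000=0.0001; V=0.129863+0.000398+0.000080=0.1303
k=8 src: inc=0.000080, refl=0.000080·0.818182=0.0001; V=0.130262+0.000080+0.000065=0.1304

0 0 source 0.0909
1 5 load 0.1091
2 10 source 0.1240
3 15 load 0.1269
4 20 source 0.1294
5 25 load 0.1299
6 30 source 0.1303
7 35 load 0.1303
8 40 source 0.1304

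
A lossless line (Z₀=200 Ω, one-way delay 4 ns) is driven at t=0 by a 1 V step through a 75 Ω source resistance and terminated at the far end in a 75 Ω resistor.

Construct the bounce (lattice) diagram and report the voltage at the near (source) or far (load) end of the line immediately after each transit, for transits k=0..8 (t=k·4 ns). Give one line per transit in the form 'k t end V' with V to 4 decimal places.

Γ_L=-0.454545, Γ_S=-0.454545; launch V₁=1·200/275=0.727273
k=0 src: V=0.7273
k=1 load: inc=0.727273, refl=0.727273·-0.454545=-0.3306; V=0.000000+0.727273+-0.330579=0.3967
k=2 src: inc=-0.330579, refl=-0.330579·-0.454545=0.1503; V=0.727273+-0.330579+0.150263=0.5470
k=3 load: inc=0.150263, refl=0.150263·-0.454545=-0.0683; V=0.396694+0.150263+-0.068301=0.4787
k=4 src: inc=-0.068301, refl=-0.068301·-0.454545=0.0310; V=0.546957+-0.068301+0.031046=0.5097
k=5 load: inc=0.031046, refl=0.031046·-0.454545=-0.0141; V=0.478656+0.031046+-0.014112=0.4956
k=6 src: inc=-0.014112, refl=-0.014112·-0.454545=0.0064; V=0.509702+-0.014112+0.006414=0.5020
k=7 load: inc=0.006414, refl=0.006414·-0.454545=-0.0029; V=0.495590+0.006414+-0.002916=0.4991
k=8 src: inc=-0.002916, refl=-0.002916·-0.454545=0.0013; V=0.502005+-0.002916+0.001325=0.5004

0 0 source 0.7273
1 4 load 0.3967
2 8 source 0.5470
3 12 load 0.4787
4 16 source 0.5097
5 20 load 0.4956
6 24 source 0.5020
7 28 load 0.4991
8 32 source 0.5004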